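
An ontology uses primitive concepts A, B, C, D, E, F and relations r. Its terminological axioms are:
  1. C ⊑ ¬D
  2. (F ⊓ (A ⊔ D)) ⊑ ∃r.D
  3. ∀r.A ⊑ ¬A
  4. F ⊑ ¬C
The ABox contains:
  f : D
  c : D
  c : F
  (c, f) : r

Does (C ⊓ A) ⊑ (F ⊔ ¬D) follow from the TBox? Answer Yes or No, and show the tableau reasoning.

1. (C ⊓ A) ⊑ (F ⊔ ¬D)  ⇔  ((C ⊓ A) ⊓ (¬F ⊓ D)) unsat w.r.t. T
   all branches close; clash {D, ¬D} at x₀
2. Hence (C ⊓ A) ⊑ (F ⊔ ¬D): entailed.

Yes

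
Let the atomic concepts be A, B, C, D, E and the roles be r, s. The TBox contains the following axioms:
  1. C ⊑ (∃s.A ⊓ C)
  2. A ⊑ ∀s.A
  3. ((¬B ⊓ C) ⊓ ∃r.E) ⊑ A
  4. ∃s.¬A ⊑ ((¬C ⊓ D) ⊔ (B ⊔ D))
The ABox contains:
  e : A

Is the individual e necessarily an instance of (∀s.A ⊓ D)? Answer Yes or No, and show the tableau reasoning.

No

1. e : (∀s.A ⊓ D)?  L(e) = {A} ∪ {(∃s.¬A ⊔ ¬D)}
   apply at e: A⊑∀s.A
   open: L(e) ⊇ {A, ¬C, ¬D, ∀s.A} — e ∉ (∀s.A ⊓ D) possible
2. Hence e : (∀s.A ⊓ D): not entailed.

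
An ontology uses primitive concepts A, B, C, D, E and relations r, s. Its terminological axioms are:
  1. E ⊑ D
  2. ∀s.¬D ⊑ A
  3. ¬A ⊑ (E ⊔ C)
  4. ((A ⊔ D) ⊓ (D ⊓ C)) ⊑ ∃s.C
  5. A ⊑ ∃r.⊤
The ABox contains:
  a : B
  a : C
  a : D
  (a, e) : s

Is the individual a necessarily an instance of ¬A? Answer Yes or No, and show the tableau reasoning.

1. a : ¬A?  L(a) = {B, C, D} ∪ {A}
   apply at a: A⊑∃r.⊤
   open: L(a) ⊇ {A, B, C, D, ∃r.⊤, …} (+ ∃-successors) — a ∉ ¬A possible
2. Hence a : ¬A: not entailed.

No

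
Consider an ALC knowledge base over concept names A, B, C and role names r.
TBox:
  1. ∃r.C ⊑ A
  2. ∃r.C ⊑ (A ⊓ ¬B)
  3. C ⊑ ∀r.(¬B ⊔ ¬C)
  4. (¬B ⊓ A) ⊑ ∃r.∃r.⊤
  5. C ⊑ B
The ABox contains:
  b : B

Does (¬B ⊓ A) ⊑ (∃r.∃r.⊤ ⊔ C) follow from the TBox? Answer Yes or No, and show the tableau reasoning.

1. (¬B ⊓ A) ⊑ (∃r.∃r.⊤ ⊔ C)  ⇔  ((¬B ⊓ A) ⊓ (∀r.∀r.⊥ ⊓ ¬C)) unsat w.r.t. T
   all branches close; clash {B, ¬B} at an ∃-successor
2. Hence (¬B ⊓ A) ⊑ (∃r.∃r.⊤ ⊔ C): entailed.

Yes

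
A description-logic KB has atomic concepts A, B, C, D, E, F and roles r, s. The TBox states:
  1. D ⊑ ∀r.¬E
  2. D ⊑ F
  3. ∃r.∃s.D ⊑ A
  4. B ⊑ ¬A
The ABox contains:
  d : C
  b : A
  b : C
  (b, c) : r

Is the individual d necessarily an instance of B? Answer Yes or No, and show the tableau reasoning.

No

1. d : B?  L(d) = {C} ∪ {¬B}
   open: L(d) ⊇ {C, ¬B, ¬D, ∀r.∀s.¬D} — d ∉ B possible
2. Hence d : B: not entailed.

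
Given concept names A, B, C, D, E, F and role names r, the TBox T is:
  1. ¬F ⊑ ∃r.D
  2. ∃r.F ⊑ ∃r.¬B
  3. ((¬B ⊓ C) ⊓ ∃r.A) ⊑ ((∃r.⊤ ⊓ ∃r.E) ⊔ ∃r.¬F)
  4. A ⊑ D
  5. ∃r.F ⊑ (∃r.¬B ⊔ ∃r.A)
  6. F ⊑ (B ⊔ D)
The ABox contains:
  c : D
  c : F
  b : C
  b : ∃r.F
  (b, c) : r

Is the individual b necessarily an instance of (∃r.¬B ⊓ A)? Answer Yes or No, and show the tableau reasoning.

No

1. b : (∃r.¬B ⊓ A)?  L(b) = {C, ∃r.F} ∪ {(∀r.B ⊔ ¬A)}
   apply at b: ∃r.F⊑∃r.¬B; ∃r.F⊑(∃r.¬B ⊔ ∃r.A)
   open: L(b) ⊇ {B, C, F, ¬A, ∃r.F, …} (+ ∃-successors) — b ∉ (∃r.¬B ⊓ A) possible
2. Hence b : (∃r.¬B ⊓ A): not entailed.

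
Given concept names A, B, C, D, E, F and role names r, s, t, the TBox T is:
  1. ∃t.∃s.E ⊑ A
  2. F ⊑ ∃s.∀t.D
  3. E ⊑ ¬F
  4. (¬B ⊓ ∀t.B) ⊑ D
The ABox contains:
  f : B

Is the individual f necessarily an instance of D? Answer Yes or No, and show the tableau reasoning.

No

1. f : D?  L(f) = {B} ∪ {¬D}
   open: L(f) ⊇ {B, ¬D, ¬E, ¬F, ∀t.∀s.¬E} — f ∉ D possible
2. Hence f : D: not entailed.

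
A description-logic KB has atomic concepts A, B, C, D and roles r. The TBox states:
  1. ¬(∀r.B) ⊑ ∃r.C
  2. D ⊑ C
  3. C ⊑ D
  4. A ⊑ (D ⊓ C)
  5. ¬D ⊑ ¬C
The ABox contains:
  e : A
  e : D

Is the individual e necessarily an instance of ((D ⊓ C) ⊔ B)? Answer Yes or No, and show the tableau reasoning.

Yes

1. e : ((D ⊓ C) ⊔ B)?  L(e) = {A, D} ∪ {((¬D ⊔ ¬C) ⊓ ¬B)}
   clash {C, ¬C} at e — e ∈ ((D ⊓ C) ⊔ B)
2. Hence e : ((D ⊓ C) ⊔ B): entailed.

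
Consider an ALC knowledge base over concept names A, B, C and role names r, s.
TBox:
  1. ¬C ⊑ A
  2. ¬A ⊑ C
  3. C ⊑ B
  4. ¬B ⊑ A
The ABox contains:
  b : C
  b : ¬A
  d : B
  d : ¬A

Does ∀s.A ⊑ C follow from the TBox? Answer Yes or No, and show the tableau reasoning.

No

1. ∀s.A ⊑ C  ⇔  (∀s.A ⊓ ¬C) unsat w.r.t. T
   apply at x₀: ¬C⊑A
   open: L(x₀) ⊇ {A, ¬C, ∀s.A}
2. Hence ∀s.A ⊑ C: not entailed.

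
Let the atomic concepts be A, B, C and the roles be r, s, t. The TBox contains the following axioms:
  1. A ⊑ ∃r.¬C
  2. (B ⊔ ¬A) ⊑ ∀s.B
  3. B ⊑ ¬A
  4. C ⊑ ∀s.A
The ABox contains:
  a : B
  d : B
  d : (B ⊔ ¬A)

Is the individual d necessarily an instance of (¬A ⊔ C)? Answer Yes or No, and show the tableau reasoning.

Yes

1. d : (¬A ⊔ C)?  L(d) = {B, (B ⊔ ¬A)} ∪ {(A ⊓ ¬C)}
   clash {A, ¬A} at d — d ∈ (¬A ⊔ C)
2. Hence d : (¬A ⊔ C): entailed.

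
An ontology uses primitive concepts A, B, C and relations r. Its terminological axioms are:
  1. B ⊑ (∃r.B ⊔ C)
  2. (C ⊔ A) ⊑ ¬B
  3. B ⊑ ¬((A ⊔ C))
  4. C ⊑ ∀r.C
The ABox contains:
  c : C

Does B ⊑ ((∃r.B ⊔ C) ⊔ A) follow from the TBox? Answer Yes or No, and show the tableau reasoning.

Yes

1. B ⊑ ((∃r.B ⊔ C) ⊔ A)  ⇔  (B ⊓ ((∀r.¬B ⊓ ¬C) ⊓ ¬A)) unsat w.r.t. T
   all branches close; clash {B, ¬B} at x₀
2. Hence B ⊑ ((∃r.B ⊔ C) ⊔ A): entailed.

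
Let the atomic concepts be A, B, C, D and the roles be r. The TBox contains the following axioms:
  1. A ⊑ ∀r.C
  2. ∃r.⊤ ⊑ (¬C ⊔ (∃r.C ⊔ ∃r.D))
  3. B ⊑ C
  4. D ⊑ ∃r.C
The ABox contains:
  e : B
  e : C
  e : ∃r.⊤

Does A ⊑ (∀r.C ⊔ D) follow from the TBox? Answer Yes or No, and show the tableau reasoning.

Yes

1. A ⊑ (∀r.C ⊔ D)  ⇔  (A ⊓ (∃r.¬C ⊓ ¬D)) unsat w.r.t. T
   all branches close; clash {C, ¬C} at an ∃-successor
2. Hence A ⊑ (∀r.C ⊔ D): entailed.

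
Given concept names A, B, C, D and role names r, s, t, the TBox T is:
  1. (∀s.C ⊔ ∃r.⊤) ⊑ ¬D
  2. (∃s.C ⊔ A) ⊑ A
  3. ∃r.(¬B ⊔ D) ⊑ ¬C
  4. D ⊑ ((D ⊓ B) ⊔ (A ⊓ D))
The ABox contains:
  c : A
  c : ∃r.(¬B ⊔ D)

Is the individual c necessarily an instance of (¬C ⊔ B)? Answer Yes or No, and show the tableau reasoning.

Yes

1. c : (¬C ⊔ B)?  L(c) = {A, ∃r.(¬B ⊔ D)} ∪ {(C ⊓ ¬B)}
   clash {D, ¬D} at c — c ∈ (¬C ⊔ B)
2. Hence c : (¬C ⊔ B): entailed.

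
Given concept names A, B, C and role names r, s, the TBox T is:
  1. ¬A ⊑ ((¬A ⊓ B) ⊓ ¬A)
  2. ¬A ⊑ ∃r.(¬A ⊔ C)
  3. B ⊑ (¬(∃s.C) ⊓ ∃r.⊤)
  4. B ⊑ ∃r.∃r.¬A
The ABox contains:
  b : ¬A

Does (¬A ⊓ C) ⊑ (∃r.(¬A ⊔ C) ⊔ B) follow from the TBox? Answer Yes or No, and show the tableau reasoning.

Yes

1. (¬A ⊓ C) ⊑ (∃r.(¬A ⊔ C) ⊔ B)  ⇔  ((¬A ⊓ C) ⊓ (∀r.(A ⊓ ¬C) ⊓ ¬B)) unsat w.r.t. T
   all branches close; clash {B, ¬B} at x₀
2. Hence (¬A ⊓ C) ⊑ (∃r.(¬A ⊔ C) ⊔ B): entailed.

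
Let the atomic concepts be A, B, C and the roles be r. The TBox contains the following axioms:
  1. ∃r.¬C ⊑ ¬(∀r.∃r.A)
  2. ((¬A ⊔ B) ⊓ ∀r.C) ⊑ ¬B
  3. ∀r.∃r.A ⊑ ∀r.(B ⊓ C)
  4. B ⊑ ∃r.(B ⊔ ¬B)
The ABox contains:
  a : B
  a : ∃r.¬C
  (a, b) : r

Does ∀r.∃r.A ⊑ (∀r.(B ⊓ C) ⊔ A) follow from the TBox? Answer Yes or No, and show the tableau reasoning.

Yes

1. ∀r.∃r.A ⊑ (∀r.(B ⊓ C) ⊔ A)  ⇔  (∀r.∃r.A ⊓ (∃r.(¬B ⊔ ¬C) ⊓ ¬A)) unsat w.r.t. T
   all branches close; clash {A, ¬A} at an ∃-successor
2. Hence ∀r.∃r.A ⊑ (∀r.(B ⊓ C) ⊔ A): entailed.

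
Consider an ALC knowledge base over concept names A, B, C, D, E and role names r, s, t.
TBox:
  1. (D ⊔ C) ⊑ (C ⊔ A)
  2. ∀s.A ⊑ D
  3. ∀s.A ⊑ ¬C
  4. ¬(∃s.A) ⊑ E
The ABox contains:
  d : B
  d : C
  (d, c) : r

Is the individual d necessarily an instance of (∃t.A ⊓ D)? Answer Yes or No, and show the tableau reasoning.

No

1. d : (∃t.A ⊓ D)?  L(d) = {B, C} ∪ {(∀t.¬A ⊔ ¬D)}
   open: L(d) ⊇ {B, C, ∀t.¬A, ∃s.A, ∃s.¬A} (+ ∃-successors) — d ∉ (∃t.A ⊓ D) possible
2. Hence d : (∃t.A ⊓ D): not entailed.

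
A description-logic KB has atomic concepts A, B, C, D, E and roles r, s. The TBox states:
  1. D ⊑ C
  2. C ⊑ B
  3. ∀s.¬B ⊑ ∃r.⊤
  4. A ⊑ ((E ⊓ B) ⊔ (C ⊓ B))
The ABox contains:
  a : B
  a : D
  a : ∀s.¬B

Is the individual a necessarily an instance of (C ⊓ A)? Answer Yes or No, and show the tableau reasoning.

No

1. a : (C ⊓ A)?  L(a) = {B, D, ∀s.¬B} ∪ {(¬C ⊔ ¬A)}
   apply at a: D⊑C; ∀s.¬B⊑∃r.⊤
   open: L(a) ⊇ {B, C, D, ¬A, ∀s.¬B, …} (+ ∃-successors) — a ∉ (C ⊓ A) possible
2. Hence a : (C ⊓ A): not entailed.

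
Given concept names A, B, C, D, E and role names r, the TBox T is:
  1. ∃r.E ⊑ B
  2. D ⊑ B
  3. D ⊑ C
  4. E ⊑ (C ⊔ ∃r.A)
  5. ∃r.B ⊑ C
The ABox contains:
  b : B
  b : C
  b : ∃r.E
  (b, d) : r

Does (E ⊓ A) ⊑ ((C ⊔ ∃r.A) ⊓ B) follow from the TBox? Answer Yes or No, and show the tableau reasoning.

No

1. (E ⊓ A) ⊑ ((C ⊔ ∃r.A) ⊓ B)  ⇔  ((E ⊓ A) ⊓ ((¬C ⊓ ∀r.¬A) ⊔ ¬B)) unsat w.r.t. T
   apply at x₀: E⊑(C ⊔ ∃r.A)
   open: L(x₀) ⊇ {A, C, E, ¬B, ¬D, …}
2. Hence (E ⊓ A) ⊑ ((C ⊔ ∃r.A) ⊓ B): not entailed.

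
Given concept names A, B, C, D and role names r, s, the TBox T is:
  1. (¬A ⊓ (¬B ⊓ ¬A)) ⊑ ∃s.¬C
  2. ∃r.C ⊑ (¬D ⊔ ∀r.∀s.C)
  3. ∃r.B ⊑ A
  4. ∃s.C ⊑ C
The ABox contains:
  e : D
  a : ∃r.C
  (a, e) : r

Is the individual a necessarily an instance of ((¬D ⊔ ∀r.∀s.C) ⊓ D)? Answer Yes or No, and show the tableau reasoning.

1. a : ((¬D ⊔ ∀r.∀s.C) ⊓ D)?  L(a) = {∃r.C} ∪ {((D ⊓ ∃r.∃s.¬C) ⊔ ¬D)}
   apply at a: ∃r.C⊑(¬D ⊔ ∀r.∀s.C)
   open: L(a) ⊇ {A, ¬D, ∀s.¬C, ∃r.C} (+ ∃-successors) — a ∉ ((¬D ⊔ ∀r.∀s.C) ⊓ D) possible
2. Hence a : ((¬D ⊔ ∀r.∀s.C) ⊓ D): not entailed.

No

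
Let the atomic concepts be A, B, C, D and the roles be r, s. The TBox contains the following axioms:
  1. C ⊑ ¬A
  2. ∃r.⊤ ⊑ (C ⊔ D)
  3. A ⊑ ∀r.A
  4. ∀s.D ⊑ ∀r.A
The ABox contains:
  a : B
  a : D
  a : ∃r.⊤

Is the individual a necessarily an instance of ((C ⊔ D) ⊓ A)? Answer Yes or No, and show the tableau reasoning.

1. a : ((C ⊔ D) ⊓ A)?  L(a) = {B, D, ∃r.⊤} ∪ {((¬C ⊓ ¬D) ⊔ ¬A)}
   apply at a: ∃r.⊤⊑(C ⊔ D)
   open: L(a) ⊇ {B, D, ¬A, ∃r.⊤, ∃s.¬D} (+ ∃-successors) — a ∉ ((C ⊔ D) ⊓ A) possible
2. Hence a : ((C ⊔ D) ⊓ A): not entailed.

No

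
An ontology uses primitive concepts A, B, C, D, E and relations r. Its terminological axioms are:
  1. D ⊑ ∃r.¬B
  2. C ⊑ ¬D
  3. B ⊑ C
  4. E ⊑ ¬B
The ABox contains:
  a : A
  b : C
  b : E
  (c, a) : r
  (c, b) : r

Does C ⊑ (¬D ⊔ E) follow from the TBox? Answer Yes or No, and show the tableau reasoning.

Yes

1. C ⊑ (¬D ⊔ E)  ⇔  (C ⊓ (D ⊓ ¬E)) unsat w.r.t. T
   all branches close; clash {D, ¬D} at x₀
2. Hence C ⊑ (¬D ⊔ E): entailed.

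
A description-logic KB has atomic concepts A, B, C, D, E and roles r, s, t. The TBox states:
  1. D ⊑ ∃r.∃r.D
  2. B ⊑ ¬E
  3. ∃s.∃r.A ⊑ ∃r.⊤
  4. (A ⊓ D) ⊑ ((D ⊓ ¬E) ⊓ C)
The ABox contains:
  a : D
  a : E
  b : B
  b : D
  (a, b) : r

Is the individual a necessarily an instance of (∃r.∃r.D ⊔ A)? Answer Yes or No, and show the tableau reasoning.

Yes

1. a : (∃r.∃r.D ⊔ A)?  L(a) = {D, E} ∪ {(∀r.∀r.¬D ⊓ ¬A)}
   clash {E, ¬E} at a — a ∈ (∃r.∃r.D ⊔ A)
2. Hence a : (∃r.∃r.D ⊔ A): entailed.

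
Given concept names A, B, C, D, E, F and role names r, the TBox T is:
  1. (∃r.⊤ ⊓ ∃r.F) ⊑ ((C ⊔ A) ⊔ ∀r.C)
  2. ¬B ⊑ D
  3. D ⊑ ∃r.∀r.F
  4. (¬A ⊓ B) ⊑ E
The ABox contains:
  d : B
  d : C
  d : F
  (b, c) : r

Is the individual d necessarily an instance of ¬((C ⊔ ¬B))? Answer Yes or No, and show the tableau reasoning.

1. d : ¬((C ⊔ ¬B))?  L(d) = {B, C, F} ∪ {(C ⊔ ¬B)}
   open: L(d) ⊇ {A, B, C, F, ¬D, …} — d ∉ ¬((C ⊔ ¬B)) possible
2. Hence d : ¬((C ⊔ ¬B)): not entailed.

No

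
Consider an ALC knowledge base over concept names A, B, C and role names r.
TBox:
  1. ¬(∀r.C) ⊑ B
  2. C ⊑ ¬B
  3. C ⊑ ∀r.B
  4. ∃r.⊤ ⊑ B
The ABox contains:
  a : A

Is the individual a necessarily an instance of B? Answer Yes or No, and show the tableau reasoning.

No

1. a : B?  L(a) = {A} ∪ {¬B}
   open: L(a) ⊇ {A, ¬B, ¬C, ∀r.C, ∀r.⊥} — a ∉ B possible
2. Hence a : B: not entailed.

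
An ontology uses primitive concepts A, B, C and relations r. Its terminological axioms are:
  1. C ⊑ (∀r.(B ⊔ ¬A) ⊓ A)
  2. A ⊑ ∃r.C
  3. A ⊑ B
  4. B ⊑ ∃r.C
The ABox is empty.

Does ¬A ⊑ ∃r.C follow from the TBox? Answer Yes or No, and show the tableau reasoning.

1. ¬A ⊑ ∃r.C  ⇔  (¬A ⊓ ∀r.¬C) unsat w.r.t. T
   open: L(x₀) ⊇ {¬A, ¬B, ¬C, ∀r.¬C}
2. Hence ¬A ⊑ ∃r.C: not entailed.

No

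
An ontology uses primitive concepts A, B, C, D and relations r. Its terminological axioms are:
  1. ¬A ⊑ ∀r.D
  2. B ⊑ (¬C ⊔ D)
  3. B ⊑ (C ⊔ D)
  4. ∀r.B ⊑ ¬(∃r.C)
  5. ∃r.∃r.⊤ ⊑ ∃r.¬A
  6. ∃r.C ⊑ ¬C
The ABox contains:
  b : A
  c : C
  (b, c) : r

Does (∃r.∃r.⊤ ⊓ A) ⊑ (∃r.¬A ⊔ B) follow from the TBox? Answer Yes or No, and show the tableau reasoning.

Yes

1. (∃r.∃r.⊤ ⊓ A) ⊑ (∃r.¬A ⊔ B)  ⇔  ((∃r.∃r.⊤ ⊓ A) ⊓ (∀r.A ⊓ ¬B)) unsat w.r.t. T
   all branches close; clash {A, ¬A} at an ∃-successor
2. Hence (∃r.∃r.⊤ ⊓ A) ⊑ (∃r.¬A ⊔ B): entailed.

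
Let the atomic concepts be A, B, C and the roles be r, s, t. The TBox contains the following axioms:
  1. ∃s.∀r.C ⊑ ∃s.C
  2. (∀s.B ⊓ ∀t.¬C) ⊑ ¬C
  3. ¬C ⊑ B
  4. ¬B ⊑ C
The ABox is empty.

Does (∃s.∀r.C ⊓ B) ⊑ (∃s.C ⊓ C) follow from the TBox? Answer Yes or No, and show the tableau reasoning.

No

1. (∃s.∀r.C ⊓ B) ⊑ (∃s.C ⊓ C)  ⇔  ((∃s.∀r.C ⊓ B) ⊓ (∀s.¬C ⊔ ¬C)) unsat w.r.t. T
   apply at x₀: ∃s.∀r.C⊑∃s.C
   open: L(x₀) ⊇ {B, ¬C, ∃s.C, ∃s.∀r.C} (+ ∃-successors)
2. Hence (∃s.∀r.C ⊓ B) ⊑ (∃s.C ⊓ C): not entailed.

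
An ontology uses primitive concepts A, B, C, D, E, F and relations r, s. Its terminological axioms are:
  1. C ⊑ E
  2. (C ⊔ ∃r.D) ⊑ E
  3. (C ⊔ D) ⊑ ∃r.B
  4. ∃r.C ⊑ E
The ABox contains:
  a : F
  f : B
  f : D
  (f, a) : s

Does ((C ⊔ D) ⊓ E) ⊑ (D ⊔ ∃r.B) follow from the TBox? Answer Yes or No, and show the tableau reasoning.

Yes

1. ((C ⊔ D) ⊓ E) ⊑ (D ⊔ ∃r.B)  ⇔  (((C ⊔ D) ⊓ E) ⊓ (¬D ⊓ ∀r.¬B)) unsat w.r.t. T
   all branches close; clash {D, ¬D} at x₀
2. Hence ((C ⊔ D) ⊓ E) ⊑ (D ⊔ ∃r.B): entailed.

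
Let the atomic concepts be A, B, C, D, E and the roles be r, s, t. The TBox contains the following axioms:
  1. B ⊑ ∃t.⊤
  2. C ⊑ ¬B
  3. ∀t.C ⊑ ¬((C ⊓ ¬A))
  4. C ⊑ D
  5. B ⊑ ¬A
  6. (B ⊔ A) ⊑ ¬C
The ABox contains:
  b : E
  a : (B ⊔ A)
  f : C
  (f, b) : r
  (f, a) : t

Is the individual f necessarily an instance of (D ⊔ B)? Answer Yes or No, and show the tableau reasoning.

Yes

1. f : (D ⊔ B)?  L(f) = {C} ∪ {(¬D ⊓ ¬B)}
   clash {D, ¬D} at f — f ∈ (D ⊔ B)
2. Hence f : (D ⊔ B): entailed.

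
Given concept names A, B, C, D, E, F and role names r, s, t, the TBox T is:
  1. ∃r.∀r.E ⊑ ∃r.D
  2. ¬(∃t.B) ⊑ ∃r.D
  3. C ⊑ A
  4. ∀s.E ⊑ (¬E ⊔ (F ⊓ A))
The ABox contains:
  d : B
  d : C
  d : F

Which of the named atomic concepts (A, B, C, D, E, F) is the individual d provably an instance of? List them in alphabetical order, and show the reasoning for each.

{A, B, C, F}

1. d : A?  L(d) = {B, C, F} ∪ {¬A}
   clash {A, ¬A} at d — d ∈ A
2. d : B?  L(d) = {B, C, F} ∪ {¬B}
   clash {B, ¬B} at d — d ∈ B
3. d : C?  L(d) = {B, C, F} ∪ {¬C}
   clash {C, ¬C} at d — d ∈ C
4. d : D?  L(d) = {B, C, F} ∪ {¬D}
   apply at d: C⊑A
   open: L(d) ⊇ {A, B, C, F, ¬D, …} (+ ∃-successors) — d ∉ D possible
5. d : E?  L(d) = {B, C, F} ∪ {¬E}
   apply at d: C⊑A
   open: L(d) ⊇ {A, B, C, F, ¬E, …} (+ ∃-successors) — d ∉ E possible
6. d : F?  L(d) = {B, C, F} ∪ {¬F}
   clash {F, ¬F} at d — d ∈ F
7. Entailed for d: {A, B, C, F}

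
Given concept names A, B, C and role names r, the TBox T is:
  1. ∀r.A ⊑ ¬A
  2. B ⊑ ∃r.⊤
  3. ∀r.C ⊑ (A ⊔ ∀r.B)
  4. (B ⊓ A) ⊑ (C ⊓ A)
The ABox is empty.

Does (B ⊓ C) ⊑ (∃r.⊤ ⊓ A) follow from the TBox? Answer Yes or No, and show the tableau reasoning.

1. (B ⊓ C) ⊑ (∃r.⊤ ⊓ A)  ⇔  ((B ⊓ C) ⊓ (∀r.⊥ ⊔ ¬A)) unsat w.r.t. T
   apply at x₀: B⊑∃r.⊤
   open: L(x₀) ⊇ {B, C, ¬A, ∃r.¬C, ∃r.⊤} (+ ∃-successors)
2. Hence (B ⊓ C) ⊑ (∃r.⊤ ⊓ A): not entailed.

No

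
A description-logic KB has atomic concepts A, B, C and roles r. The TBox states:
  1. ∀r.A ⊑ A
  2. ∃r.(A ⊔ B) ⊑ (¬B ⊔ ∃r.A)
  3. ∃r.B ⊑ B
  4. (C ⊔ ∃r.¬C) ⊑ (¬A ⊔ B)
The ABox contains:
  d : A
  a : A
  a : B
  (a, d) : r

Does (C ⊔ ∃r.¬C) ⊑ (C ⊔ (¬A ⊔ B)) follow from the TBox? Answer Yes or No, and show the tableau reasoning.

Yes

1. (C ⊔ ∃r.¬C) ⊑ (C ⊔ (¬A ⊔ B))  ⇔  ((C ⊔ ∃r.¬C) ⊓ (¬C ⊓ (A ⊓ ¬B))) unsat w.r.t. T
   all branches close; clash {B, ¬B} at x₀
2. Hence (C ⊔ ∃r.¬C) ⊑ (C ⊔ (¬A ⊔ B)): entailed.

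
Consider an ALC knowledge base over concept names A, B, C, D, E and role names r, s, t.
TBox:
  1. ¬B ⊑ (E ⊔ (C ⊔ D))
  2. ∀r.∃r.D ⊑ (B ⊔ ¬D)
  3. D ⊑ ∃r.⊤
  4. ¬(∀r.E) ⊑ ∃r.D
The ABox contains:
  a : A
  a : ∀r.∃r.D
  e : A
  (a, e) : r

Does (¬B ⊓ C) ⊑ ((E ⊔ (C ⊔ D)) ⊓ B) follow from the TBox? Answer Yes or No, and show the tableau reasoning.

No

1. (¬B ⊓ C) ⊑ ((E ⊔ (C ⊔ D)) ⊓ B)  ⇔  ((¬B ⊓ C) ⊓ ((¬E ⊓ (¬C ⊓ ¬D)) ⊔ ¬B)) unsat w.r.t. T
   apply at x₀: ¬B⊑(E ⊔ (C ⊔ D))
   open: L(x₀) ⊇ {C, E, ¬B, ¬D, ∀r.E, …} (+ ∃-successors)
2. Hence (¬B ⊓ C) ⊑ ((E ⊔ (C ⊔ D)) ⊓ B): not entailed.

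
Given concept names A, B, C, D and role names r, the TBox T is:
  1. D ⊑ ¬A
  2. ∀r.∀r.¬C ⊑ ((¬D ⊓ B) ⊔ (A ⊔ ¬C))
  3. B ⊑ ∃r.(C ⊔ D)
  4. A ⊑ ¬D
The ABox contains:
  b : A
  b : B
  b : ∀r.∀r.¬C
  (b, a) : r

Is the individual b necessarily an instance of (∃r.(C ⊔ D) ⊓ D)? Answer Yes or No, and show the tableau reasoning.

No

1. b : (∃r.(C ⊔ D) ⊓ D)?  L(b) = {A, B, ∀r.∀r.¬C} ∪ {(∀r.(¬C ⊓ ¬D) ⊔ ¬D)}
   apply at b: ∀r.∀r.¬C⊑((¬D ⊓ B) ⊔ (A ⊔ ¬C)); B⊑∃r.(C ⊔ D); A⊑¬D
   open: L(b) ⊇ {A, B, ¬D, ∀r.∀r.¬C, ∃r.(C ⊔ D)} (+ ∃-successors) — b ∉ (∃r.(C ⊔ D) ⊓ D) possible
2. Hence b : (∃r.(C ⊔ D) ⊓ D): not entailed.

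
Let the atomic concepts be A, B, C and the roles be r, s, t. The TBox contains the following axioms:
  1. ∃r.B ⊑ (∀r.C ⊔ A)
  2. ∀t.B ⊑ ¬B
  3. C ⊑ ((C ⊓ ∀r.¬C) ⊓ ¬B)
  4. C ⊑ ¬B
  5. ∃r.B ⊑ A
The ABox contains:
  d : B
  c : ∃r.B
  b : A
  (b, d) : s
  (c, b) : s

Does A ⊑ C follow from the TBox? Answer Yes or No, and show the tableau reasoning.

No

1. A ⊑ C  ⇔  (A ⊓ ¬C) unsat w.r.t. T
   open: L(x₀) ⊇ {A, ¬C, ∀r.¬B, ∃t.¬B} (+ ∃-successors)
2. Hence A ⊑ C: not entailed.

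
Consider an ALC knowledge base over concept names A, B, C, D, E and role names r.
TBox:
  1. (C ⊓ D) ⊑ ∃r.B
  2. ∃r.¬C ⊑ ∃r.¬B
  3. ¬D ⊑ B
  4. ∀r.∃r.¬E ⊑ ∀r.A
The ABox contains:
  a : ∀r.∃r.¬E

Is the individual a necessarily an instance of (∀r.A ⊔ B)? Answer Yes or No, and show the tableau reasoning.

1. a : (∀r.A ⊔ B)?  L(a) = {∀r.∃r.¬E} ∪ {(∃r.¬A ⊓ ¬B)}
   clash {B, ¬B} at a — a ∈ (∀r.A ⊔ B)
2. Hence a : (∀r.A ⊔ B): entailed.

Yes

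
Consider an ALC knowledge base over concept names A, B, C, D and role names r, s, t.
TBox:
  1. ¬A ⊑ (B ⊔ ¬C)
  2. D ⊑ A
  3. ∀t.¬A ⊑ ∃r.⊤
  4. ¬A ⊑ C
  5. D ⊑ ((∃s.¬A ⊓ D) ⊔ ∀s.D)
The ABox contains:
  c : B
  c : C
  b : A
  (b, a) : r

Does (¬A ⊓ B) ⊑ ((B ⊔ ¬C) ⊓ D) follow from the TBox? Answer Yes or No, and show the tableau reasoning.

1. (¬A ⊓ B) ⊑ ((B ⊔ ¬C) ⊓ D)  ⇔  ((¬A ⊓ B) ⊓ ((¬B ⊓ C) ⊔ ¬D)) unsat w.r.t. T
   apply at x₀: ¬A⊑(B ⊔ ¬C); ¬A⊑C
   open: L(x₀) ⊇ {B, C, ¬A, ¬D, ∃t.A} (+ ∃-successors)
2. Hence (¬A ⊓ B) ⊑ ((B ⊔ ¬C) ⊓ D): not entailed.

No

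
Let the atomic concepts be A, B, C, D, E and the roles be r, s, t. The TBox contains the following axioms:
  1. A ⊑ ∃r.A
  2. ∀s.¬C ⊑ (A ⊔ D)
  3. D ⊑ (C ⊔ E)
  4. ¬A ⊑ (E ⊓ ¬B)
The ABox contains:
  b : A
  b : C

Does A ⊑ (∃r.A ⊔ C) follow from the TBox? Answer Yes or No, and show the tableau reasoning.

Yes

1. A ⊑ (∃r.A ⊔ C)  ⇔  (A ⊓ (∀r.¬A ⊓ ¬C)) unsat w.r.t. T
   all branches close; clash {A, ¬A} at an ∃-successor
2. Hence A ⊑ (∃r.A ⊔ C): entailed.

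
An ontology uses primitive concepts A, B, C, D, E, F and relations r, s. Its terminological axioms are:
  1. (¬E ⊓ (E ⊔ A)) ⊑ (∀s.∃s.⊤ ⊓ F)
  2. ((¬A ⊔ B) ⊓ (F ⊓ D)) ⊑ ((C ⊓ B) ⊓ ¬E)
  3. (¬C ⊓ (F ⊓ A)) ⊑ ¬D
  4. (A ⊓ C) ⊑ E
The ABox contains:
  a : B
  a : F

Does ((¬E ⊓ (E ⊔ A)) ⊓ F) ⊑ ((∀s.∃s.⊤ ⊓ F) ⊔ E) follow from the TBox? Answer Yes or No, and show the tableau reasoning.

1. ((¬E ⊓ (E ⊔ A)) ⊓ F) ⊑ ((∀s.∃s.⊤ ⊓ F) ⊔ E)  ⇔  (((¬E ⊓ (E ⊔ A)) ⊓ F) ⊓ ((∃s.∀s.⊥ ⊔ ¬F) ⊓ ¬E)) unsat w.r.t. T
   all branches close; clash {E, ¬E} at x₀
2. Hence ((¬E ⊓ (E ⊔ A)) ⊓ F) ⊑ ((∀s.∃s.⊤ ⊓ F) ⊔ E): entailed.

Yes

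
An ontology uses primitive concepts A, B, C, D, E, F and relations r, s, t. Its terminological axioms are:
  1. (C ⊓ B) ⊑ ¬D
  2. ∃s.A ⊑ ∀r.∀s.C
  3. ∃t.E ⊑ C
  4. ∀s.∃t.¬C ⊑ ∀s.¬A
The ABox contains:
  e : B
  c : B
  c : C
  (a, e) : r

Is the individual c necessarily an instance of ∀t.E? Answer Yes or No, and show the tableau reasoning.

No

1. c : ∀t.E?  L(c) = {B, C} ∪ {∃t.¬E}
   open: L(c) ⊇ {B, C, ¬D, ∀s.¬A, ∃t.¬E} (+ ∃-successors) — c ∉ ∀t.E possible
2. Hence c : ∀t.E: not entailed.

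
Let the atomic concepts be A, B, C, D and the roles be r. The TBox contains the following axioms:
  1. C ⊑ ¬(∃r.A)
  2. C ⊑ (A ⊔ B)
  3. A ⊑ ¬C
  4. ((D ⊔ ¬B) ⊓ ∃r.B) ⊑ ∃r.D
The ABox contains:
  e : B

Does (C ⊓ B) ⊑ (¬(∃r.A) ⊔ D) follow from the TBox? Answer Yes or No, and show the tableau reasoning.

1. (C ⊓ B) ⊑ (¬(∃r.A) ⊔ D)  ⇔  ((C ⊓ B) ⊓ (∃r.A ⊓ ¬D)) unsat w.r.t. T
   all branches close; clash {C, ¬C} at x₀
2. Hence (C ⊓ B) ⊑ (¬(∃r.A) ⊔ D): entailed.

Yes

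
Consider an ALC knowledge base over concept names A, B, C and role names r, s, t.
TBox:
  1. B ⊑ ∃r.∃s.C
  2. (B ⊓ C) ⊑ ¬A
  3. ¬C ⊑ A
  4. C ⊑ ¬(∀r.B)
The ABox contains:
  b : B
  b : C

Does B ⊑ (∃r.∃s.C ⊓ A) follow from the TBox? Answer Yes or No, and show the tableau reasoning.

1. B ⊑ (∃r.∃s.C ⊓ A)  ⇔  (B ⊓ (∀r.∀s.¬C ⊔ ¬A)) unsat w.r.t. T
   apply at x₀: B⊑∃r.∃s.C
   open: L(x₀) ⊇ {B, C, ¬A, ∃r.¬B, ∃r.∃s.C} (+ ∃-successors)
2. Hence B ⊑ (∃r.∃s.C ⊓ A): not entailed.

No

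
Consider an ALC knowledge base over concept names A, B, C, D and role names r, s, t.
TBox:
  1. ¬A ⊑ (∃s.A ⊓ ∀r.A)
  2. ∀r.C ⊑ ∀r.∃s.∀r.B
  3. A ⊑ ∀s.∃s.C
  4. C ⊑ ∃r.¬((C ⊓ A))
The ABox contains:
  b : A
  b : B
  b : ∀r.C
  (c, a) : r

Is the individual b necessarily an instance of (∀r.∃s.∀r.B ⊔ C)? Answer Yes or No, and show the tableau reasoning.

Yes

1. b : (∀r.∃s.∀r.B ⊔ C)?  L(b) = {A, B, ∀r.C} ∪ {(∃r.∀s.∃r.¬B ⊓ ¬C)}
   clash {B, ¬B} at an ∃-successor — b ∈ (∀r.∃s.∀r.B ⊔ C)
2. Hence b : (∀r.∃s.∀r.B ⊔ C): entailed.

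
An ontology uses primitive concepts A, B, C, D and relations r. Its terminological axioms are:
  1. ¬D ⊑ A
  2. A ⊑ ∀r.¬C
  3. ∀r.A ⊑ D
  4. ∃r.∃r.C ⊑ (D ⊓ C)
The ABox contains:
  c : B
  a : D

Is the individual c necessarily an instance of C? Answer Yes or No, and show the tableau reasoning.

1. c : C?  L(c) = {B} ∪ {¬C}
   open: L(c) ⊇ {B, D, ¬A, ¬C, ∀r.∀r.¬C} — c ∉ C possible
2. Hence c : C: not entailed.

No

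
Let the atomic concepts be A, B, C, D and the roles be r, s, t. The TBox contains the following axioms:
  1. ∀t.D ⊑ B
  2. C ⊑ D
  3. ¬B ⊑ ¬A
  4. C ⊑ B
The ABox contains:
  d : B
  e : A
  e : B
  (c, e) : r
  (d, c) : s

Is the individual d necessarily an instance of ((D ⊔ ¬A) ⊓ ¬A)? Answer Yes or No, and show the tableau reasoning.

No

1. d : ((D ⊔ ¬A) ⊓ ¬A)?  L(d) = {B} ∪ {((¬D ⊓ A) ⊔ A)}
   open: L(d) ⊇ {A, B, ¬C, ¬D} — d ∉ ((D ⊔ ¬A) ⊓ ¬A) possible
2. Hence d : ((D ⊔ ¬A) ⊓ ¬A): not entailed.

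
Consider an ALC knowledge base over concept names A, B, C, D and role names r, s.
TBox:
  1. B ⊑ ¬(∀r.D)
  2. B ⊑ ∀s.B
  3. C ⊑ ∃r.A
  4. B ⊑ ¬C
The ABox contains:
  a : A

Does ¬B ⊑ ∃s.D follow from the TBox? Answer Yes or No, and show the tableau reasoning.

1. ¬B ⊑ ∃s.D  ⇔  (¬B ⊓ ∀s.¬D) unsat w.r.t. T
   open: L(x₀) ⊇ {¬B, ¬C, ∀s.¬D}
2. Hence ¬B ⊑ ∃s.D: not entailed.

No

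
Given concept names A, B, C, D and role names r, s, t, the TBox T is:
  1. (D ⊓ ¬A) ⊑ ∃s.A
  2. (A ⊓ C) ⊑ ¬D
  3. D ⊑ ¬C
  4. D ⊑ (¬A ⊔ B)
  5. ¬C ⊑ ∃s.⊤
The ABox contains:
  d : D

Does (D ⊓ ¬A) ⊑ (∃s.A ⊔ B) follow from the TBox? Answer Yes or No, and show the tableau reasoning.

1. (D ⊓ ¬A) ⊑ (∃s.A ⊔ B)  ⇔  ((D ⊓ ¬A) ⊓ (∀s.¬A ⊓ ¬B)) unsat w.r.t. T
   all branches close; clash {D, ¬D} at x₀
2. Hence (D ⊓ ¬A) ⊑ (∃s.A ⊔ B): entailed.

Yes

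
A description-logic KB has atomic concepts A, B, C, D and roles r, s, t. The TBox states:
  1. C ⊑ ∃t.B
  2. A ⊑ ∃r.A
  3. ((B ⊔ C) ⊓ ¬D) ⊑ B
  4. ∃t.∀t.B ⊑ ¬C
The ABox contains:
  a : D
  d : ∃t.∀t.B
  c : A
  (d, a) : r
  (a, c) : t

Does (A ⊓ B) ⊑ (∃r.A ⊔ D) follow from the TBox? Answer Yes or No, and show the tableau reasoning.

Yes

1. (A ⊓ B) ⊑ (∃r.A ⊔ D)  ⇔  ((A ⊓ B) ⊓ (∀r.¬A ⊓ ¬D)) unsat w.r.t. T
   all branches close; clash {A, ¬A} at an ∃-successor
2. Hence (A ⊓ B) ⊑ (∃r.A ⊔ D): entailed.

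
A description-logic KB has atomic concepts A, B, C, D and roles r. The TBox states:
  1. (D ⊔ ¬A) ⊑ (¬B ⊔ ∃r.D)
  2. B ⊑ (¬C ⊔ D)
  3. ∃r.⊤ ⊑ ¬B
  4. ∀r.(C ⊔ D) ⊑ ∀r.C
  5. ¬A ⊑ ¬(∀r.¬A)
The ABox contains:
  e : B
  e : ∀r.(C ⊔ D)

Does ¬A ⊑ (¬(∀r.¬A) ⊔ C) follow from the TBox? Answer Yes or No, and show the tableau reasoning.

1. ¬A ⊑ (¬(∀r.¬A) ⊔ C)  ⇔  (¬A ⊓ (∀r.¬A ⊓ ¬C)) unsat w.r.t. T
   all branches close; clash {A, ¬A} at an ∃-successor
2. Hence ¬A ⊑ (¬(∀r.¬A) ⊔ C): entailed.

Yes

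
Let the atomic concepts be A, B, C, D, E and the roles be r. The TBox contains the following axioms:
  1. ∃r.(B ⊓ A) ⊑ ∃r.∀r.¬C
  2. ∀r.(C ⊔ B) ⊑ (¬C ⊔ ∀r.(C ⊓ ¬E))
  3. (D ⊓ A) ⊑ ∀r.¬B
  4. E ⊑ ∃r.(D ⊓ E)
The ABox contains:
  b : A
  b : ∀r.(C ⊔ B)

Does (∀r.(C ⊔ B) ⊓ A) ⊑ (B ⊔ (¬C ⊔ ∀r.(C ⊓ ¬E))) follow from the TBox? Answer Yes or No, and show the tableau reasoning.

Yes

1. (∀r.(C ⊔ B) ⊓ A) ⊑ (B ⊔ (¬C ⊔ ∀r.(C ⊓ ¬E)))  ⇔  ((∀r.(C ⊔ B) ⊓ A) ⊓ (¬B ⊓ (C ⊓ ∃r.(¬C ⊔ E)))) unsat w.r.t. T
   all branches close; clash {E, ¬E} at an ∃-successor
2. Hence (∀r.(C ⊔ B) ⊓ A) ⊑ (B ⊔ (¬C ⊔ ∀r.(C ⊓ ¬E))): entailed.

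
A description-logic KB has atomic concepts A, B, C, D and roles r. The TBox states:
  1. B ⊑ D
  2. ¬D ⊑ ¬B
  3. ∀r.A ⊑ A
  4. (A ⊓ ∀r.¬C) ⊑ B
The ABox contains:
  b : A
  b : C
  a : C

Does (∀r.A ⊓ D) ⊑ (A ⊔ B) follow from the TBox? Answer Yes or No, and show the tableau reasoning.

1. (∀r.A ⊓ D) ⊑ (A ⊔ B)  ⇔  ((∀r.A ⊓ D) ⊓ (¬A ⊓ ¬B)) unsat w.r.t. T
   all branches close; clash {B, ¬B} at x₀
2. Hence (∀r.A ⊓ D) ⊑ (A ⊔ B): entailed.

Yes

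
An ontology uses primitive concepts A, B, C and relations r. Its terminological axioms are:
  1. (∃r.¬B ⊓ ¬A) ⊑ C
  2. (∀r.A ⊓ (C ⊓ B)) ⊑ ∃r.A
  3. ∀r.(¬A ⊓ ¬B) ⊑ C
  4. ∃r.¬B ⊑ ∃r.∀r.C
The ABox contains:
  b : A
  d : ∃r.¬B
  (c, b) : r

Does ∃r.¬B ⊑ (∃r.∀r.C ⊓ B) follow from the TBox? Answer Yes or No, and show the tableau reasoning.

No

1. ∃r.¬B ⊑ (∃r.∀r.C ⊓ B)  ⇔  (∃r.¬B ⊓ (∀r.∃r.¬C ⊔ ¬B)) unsat w.r.t. T
   apply at x₀: ∃r.¬B⊑∃r.∀r.C
   open: L(x₀) ⊇ {A, ¬B, ∃r.(A ⊔ B), ∃r.¬A, ∃r.¬B, …} (+ ∃-successors)
2. Hence ∃r.¬B ⊑ (∃r.∀r.C ⊓ B): not entailed.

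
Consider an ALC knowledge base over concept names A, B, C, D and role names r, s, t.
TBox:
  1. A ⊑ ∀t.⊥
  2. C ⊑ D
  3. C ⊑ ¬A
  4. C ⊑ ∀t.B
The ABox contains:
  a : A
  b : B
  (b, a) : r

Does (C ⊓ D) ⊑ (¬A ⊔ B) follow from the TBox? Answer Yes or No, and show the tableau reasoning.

Yes

1. (C ⊓ D) ⊑ (¬A ⊔ B)  ⇔  ((C ⊓ D) ⊓ (A ⊓ ¬B)) unsat w.r.t. T
   all branches close; clash {A, ¬A} at x₀
2. Hence (C ⊓ D) ⊑ (¬A ⊔ B): entailed.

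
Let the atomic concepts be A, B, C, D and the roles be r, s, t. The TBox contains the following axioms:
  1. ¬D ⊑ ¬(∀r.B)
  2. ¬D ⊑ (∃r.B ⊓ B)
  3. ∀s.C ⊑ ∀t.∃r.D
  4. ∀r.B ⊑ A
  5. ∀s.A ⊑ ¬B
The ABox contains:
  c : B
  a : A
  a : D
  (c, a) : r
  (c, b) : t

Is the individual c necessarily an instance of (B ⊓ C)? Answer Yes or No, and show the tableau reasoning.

1. c : (B ⊓ C)?  L(c) = {B} ∪ {(¬B ⊔ ¬C)}
   open: L(c) ⊇ {B, D, ¬C, ∃r.¬B, ∃s.¬A, …} (+ ∃-successors) — c ∉ (B ⊓ C) possible
2. Hence c : (B ⊓ C): not entailed.

No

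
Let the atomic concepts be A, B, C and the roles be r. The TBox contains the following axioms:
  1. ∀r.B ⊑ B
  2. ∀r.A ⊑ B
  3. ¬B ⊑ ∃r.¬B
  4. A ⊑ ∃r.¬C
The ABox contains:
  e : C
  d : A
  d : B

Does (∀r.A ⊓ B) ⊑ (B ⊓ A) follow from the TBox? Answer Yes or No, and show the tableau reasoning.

No

1. (∀r.A ⊓ B) ⊑ (B ⊓ A)  ⇔  ((∀r.A ⊓ B) ⊓ (¬B ⊔ ¬A)) unsat w.r.t. T
   open: L(x₀) ⊇ {B, ¬A, ∀r.A}
2. Hence (∀r.A ⊓ B) ⊑ (B ⊓ A): not entailed.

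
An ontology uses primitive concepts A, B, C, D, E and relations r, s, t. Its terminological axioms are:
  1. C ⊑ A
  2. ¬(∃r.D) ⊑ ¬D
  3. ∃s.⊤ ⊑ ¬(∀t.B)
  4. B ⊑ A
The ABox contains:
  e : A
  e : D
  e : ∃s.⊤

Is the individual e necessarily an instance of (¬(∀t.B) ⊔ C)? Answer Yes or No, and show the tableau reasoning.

1. e : (¬(∀t.B) ⊔ C)?  L(e) = {A, D, ∃s.⊤} ∪ {(∀t.B ⊓ ¬C)}
   clash {D, ¬D} at e — e ∈ (¬(∀t.B) ⊔ C)
2. Hence e : (¬(∀t.B) ⊔ C): entailed.

Yes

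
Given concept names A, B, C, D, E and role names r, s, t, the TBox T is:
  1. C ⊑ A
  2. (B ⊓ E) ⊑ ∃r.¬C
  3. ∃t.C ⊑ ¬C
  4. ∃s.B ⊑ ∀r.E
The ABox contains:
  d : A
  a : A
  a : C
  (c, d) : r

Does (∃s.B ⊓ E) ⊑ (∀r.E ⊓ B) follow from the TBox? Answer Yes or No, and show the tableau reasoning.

1. (∃s.B ⊓ E) ⊑ (∀r.E ⊓ B)  ⇔  ((∃s.B ⊓ E) ⊓ (∃r.¬E ⊔ ¬B)) unsat w.r.t. T
   apply at x₀: ∃s.B⊑∀r.E
   open: L(x₀) ⊇ {E, ¬B, ¬C, ∀r.E, ∃s.B} (+ ∃-successors)
2. Hence (∃s.B ⊓ E) ⊑ (∀r.E ⊓ B): not entailed.

No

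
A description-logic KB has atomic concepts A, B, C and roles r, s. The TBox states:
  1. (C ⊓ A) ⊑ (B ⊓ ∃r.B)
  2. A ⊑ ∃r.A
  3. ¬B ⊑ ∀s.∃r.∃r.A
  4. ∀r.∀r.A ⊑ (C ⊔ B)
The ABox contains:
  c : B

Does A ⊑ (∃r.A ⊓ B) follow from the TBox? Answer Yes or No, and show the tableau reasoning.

No

1. A ⊑ (∃r.A ⊓ B)  ⇔  (A ⊓ (∀r.¬A ⊔ ¬B)) unsat w.r.t. T
   apply at x₀: A⊑∃r.A
   open: L(x₀) ⊇ {A, ¬B, ¬C, ∀s.∃r.∃r.A, ∃r.A, …} (+ ∃-successors)
2. Hence A ⊑ (∃r.A ⊓ B): not entailed.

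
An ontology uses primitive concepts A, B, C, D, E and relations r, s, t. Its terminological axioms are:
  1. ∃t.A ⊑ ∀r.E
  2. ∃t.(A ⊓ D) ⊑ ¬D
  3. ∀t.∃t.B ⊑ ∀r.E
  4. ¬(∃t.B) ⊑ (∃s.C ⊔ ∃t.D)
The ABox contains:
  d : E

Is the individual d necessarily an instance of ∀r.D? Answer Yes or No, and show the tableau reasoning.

1. d : ∀r.D?  L(d) = {E} ∪ {∃r.¬D}
   open: L(d) ⊇ {E, ∀t.(¬A ⊔ ¬D), ∀t.¬A, ∃r.¬D, ∃t.B, …} (+ ∃-successors) — d ∉ ∀r.D possible
2. Hence d : ∀r.D: not entailed.

No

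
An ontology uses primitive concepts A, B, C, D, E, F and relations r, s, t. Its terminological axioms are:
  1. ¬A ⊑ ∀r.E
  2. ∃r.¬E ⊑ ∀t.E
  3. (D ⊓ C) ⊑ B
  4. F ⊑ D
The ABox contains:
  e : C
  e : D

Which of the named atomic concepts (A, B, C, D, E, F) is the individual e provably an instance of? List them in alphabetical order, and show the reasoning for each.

1. e : A?  L(e) = {C, D} ∪ {¬A}
   apply at e: ¬A⊑∀r.E
   open: L(e) ⊇ {B, C, D, ¬A, ∀r.E} — e ∉ A possible
2. e : B?  L(e) = {C, D} ∪ {¬B}
   clash {B, ¬B} at e — e ∈ B
3. e : C?  L(e) = {C, D} ∪ {¬C}
   clash {C, ¬C} at e — e ∈ C
4. e : D?  L(e) = {C, D} ∪ {¬D}
   clash {D, ¬D} at e — e ∈ D
5. e : E?  L(e) = {C, D} ∪ {¬E}
   open: L(e) ⊇ {A, B, C, D, ¬E, …} — e ∉ E possible
6. e : F?  L(e) = {C, D} ∪ {¬F}
   open: L(e) ⊇ {A, B, C, D, ¬F, …} — e ∉ F possible
7. Entailed for e: {B, C, D}

{B, C, D}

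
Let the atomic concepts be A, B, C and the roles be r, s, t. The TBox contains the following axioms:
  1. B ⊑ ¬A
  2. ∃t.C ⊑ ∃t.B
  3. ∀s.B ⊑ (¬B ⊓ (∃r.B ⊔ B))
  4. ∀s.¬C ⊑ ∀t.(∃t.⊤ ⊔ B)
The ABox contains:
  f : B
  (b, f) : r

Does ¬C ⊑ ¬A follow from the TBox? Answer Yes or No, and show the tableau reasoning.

No

1. ¬C ⊑ ¬A  ⇔  (¬C ⊓ A) unsat w.r.t. T
   open: L(x₀) ⊇ {A, ¬B, ¬C, ∀t.¬C, ∃s.C, …} (+ ∃-successors)
2. Hence ¬C ⊑ ¬A: not entailed.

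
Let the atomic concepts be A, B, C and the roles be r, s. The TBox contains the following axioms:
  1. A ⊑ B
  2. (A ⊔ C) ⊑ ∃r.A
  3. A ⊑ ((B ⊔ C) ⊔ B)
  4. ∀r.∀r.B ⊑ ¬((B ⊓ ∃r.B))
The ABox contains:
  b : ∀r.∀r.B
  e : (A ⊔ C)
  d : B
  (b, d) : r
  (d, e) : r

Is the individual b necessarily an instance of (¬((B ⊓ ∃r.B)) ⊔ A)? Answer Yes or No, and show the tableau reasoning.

1. b : (¬((B ⊓ ∃r.B)) ⊔ A)?  L(b) = {∀r.∀r.B} ∪ {((B ⊓ ∃r.B) ⊓ ¬A)}
   clash {B, ¬B} at d — b ∈ (¬((B ⊓ ∃r.B)) ⊔ A)
2. Hence b : (¬((B ⊓ ∃r.B)) ⊔ A): entailed.

Yes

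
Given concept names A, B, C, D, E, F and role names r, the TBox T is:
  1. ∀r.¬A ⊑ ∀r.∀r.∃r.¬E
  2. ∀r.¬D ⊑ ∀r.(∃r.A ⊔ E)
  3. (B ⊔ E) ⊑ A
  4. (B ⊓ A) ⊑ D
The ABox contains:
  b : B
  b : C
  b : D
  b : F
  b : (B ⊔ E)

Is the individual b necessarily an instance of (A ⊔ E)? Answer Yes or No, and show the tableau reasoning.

1. b : (A ⊔ E)?  L(b) = {B, C, D, F, (B ⊔ E)} ∪ {(¬A ⊓ ¬E)}
   clash {A, ¬A} at b — b ∈ (A ⊔ E)
2. Hence b : (A ⊔ E): entailed.

Yes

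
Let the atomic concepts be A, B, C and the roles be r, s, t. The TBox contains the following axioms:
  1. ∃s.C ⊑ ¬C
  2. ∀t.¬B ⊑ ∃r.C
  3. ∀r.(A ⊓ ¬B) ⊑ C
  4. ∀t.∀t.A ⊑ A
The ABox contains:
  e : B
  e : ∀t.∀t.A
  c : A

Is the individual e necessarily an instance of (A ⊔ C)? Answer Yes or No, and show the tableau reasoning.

Yes

1. e : (A ⊔ C)?  L(e) = {B, ∀t.∀t.A} ∪ {(¬A ⊓ ¬C)}
   clash {C, ¬C} at e — e ∈ (A ⊔ C)
2. Hence e : (A ⊔ C): entailed.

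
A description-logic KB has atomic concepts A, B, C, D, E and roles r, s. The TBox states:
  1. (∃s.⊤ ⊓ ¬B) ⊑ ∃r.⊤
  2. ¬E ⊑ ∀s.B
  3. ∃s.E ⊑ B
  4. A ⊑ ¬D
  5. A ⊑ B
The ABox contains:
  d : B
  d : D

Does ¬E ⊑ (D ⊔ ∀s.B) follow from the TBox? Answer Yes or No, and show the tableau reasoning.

1. ¬E ⊑ (D ⊔ ∀s.B)  ⇔  (¬E ⊓ (¬D ⊓ ∃s.¬B)) unsat w.r.t. T
   all branches close; clash {B, ¬B} at an ∃-successor
2. Hence ¬E ⊑ (D ⊔ ∀s.B): entailed.

Yes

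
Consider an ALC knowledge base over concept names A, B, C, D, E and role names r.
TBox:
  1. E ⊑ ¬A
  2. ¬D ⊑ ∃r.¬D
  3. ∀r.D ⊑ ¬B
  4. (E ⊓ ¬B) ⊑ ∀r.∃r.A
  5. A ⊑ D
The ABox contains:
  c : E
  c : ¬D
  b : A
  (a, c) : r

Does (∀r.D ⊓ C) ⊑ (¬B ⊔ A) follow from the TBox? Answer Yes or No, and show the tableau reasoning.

Yes

1. (∀r.D ⊓ C) ⊑ (¬B ⊔ A)  ⇔  ((∀r.D ⊓ C) ⊓ (B ⊓ ¬A)) unsat w.r.t. T
   all branches close; clash {D, ¬D} at an ∃-successor
2. Hence (∀r.D ⊓ C) ⊑ (¬B ⊔ A): entailed.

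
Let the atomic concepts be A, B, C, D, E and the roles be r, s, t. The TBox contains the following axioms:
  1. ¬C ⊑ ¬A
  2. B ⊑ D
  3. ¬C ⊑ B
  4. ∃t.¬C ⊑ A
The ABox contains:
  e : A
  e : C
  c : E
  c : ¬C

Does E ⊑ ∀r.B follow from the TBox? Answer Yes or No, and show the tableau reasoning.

No

1. E ⊑ ∀r.B  ⇔  (E ⊓ ∃r.¬B) unsat w.r.t. T
   open: L(x₀) ⊇ {C, E, ¬B, ∀t.C, ∃r.¬B} (+ ∃-successors)
2. Hence E ⊑ ∀r.B: not entailed.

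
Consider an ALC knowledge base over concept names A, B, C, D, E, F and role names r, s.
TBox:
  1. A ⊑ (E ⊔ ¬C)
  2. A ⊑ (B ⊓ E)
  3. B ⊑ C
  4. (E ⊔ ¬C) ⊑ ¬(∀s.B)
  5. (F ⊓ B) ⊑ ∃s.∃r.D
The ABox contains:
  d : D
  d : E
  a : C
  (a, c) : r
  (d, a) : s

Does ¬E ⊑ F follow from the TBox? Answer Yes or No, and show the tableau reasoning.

1. ¬E ⊑ F  ⇔  (¬E ⊓ ¬F) unsat w.r.t. T
   open: L(x₀) ⊇ {C, ¬A, ¬B, ¬E, ¬F}
2. Hence ¬E ⊑ F: not entailed.

No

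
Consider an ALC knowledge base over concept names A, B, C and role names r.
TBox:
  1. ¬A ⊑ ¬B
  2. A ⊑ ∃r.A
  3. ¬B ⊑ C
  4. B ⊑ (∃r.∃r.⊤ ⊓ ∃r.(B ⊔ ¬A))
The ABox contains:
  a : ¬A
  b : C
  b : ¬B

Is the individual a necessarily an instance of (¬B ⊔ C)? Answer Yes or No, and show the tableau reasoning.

Yes

1. a : (¬B ⊔ C)?  L(a) = {¬A} ∪ {(B ⊓ ¬C)}
   clash {B, ¬B} at a — a ∈ (¬B ⊔ C)
2. Hence a : (¬B ⊔ C): entailed.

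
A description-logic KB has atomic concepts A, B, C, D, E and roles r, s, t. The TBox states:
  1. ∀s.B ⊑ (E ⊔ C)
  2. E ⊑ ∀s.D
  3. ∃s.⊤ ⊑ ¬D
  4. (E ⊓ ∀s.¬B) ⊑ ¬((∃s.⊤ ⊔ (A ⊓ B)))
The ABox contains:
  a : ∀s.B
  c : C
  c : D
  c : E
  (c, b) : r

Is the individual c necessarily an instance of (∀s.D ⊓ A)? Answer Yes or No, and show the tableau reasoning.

No

1. c : (∀s.D ⊓ A)?  L(c) = {C, D, E} ∪ {(∃s.¬D ⊔ ¬A)}
   apply at c: E⊑∀s.D
   open: L(c) ⊇ {C, D, E, ¬A, ∀s.D, …} — c ∉ (∀s.D ⊓ A) possible
2. Hence c : (∀s.D ⊓ A): not entailed.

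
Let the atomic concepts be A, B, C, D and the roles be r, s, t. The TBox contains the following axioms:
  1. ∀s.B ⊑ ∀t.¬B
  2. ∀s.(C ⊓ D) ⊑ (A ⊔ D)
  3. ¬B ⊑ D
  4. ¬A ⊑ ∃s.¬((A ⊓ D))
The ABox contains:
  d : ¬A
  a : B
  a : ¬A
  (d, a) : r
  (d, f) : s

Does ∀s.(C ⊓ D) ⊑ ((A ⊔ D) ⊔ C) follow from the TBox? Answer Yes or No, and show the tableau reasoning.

Yes

1. ∀s.(C ⊓ D) ⊑ ((A ⊔ D) ⊔ C)  ⇔  (∀s.(C ⊓ D) ⊓ ((¬A ⊓ ¬D) ⊓ ¬C)) unsat w.r.t. T
   all branches close; clash {D, ¬D} at x₀
2. Hence ∀s.(C ⊓ D) ⊑ ((A ⊔ D) ⊔ C): entailed.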